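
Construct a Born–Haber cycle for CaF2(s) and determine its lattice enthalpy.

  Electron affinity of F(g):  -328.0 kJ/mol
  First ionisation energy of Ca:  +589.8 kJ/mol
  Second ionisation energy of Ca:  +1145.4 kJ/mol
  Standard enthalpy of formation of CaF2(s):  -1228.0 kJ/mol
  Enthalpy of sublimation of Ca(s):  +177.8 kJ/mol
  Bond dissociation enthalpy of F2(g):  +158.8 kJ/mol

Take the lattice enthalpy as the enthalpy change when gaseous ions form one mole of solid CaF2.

U = -2643.8 kJ/mol

ΔHf° = 1·ΔHsub + 1·(ΣIE) + 1·D(F2) + 2·EA + U
-1228.0 = 1·(+177.8) + 1·(+1735.2) + 1·(+158.8) + 2·(-328.0) + U
U = -1228.0 − (+1415.8) = -2643.8 kJ/mol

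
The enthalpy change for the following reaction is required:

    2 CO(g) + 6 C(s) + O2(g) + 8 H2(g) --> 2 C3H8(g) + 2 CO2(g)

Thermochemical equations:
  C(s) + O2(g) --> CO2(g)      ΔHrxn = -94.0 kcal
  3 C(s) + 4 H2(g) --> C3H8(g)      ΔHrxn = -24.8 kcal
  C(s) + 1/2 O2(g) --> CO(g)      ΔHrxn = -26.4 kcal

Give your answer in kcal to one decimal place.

ΔHrxn = -184.8 kcal

equation 1 × 2: (2)·(-94.0) = -188.0 kcal
equation 2 × 2: (2)·(-24.8) = -49.6 kcal
equation 3 reversed and × 2: (-2)·(-26.4) = +52.8 kcal
Summing the manipulated equations, ΔHrxn = (-188.0) + (-49.6) + (+52.8) = -184.8 kcal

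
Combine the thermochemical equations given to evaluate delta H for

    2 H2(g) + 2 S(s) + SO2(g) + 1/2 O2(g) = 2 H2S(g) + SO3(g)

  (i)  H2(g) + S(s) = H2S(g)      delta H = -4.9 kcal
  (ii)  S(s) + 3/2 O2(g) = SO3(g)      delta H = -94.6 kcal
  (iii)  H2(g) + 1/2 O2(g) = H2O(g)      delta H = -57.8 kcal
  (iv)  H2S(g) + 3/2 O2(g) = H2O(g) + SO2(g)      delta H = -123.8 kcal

delta H = -33.5 kcal

(i) as written: -4.9 kcal
(ii) as written: -94.6 kcal
(iii) as written: -57.8 kcal
(iv) reversed: +123.8 kcal
delta H = (-4.9) + (-94.6) + (-57.8) + (+123.8) = -33.5 kcal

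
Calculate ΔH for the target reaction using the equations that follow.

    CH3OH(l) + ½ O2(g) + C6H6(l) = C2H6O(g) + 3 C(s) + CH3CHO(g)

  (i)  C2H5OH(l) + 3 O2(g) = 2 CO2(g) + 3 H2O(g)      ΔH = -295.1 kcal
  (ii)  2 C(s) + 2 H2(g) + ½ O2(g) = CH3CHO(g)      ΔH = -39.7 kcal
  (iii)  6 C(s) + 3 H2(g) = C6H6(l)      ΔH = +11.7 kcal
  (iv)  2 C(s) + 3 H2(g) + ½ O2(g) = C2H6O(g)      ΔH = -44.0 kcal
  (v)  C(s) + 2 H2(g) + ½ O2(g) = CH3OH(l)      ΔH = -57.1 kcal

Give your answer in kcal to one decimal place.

ΔH = -38.3 kcal

(i): not needed (H2O(g) appears nowhere else).
(ii) as written (CH3CHO(g) already on the product side): -39.7 kcal
(iii) reversed (C6H6(l) must end up as a reactant): -11.7 kcal
(iv) as written (C2H6O(g) already on the product side): -44.0 kcal
(v) reversed (CH3OH(l) must end up as a reactant): +57.1 kcal
ΔH = (-39.7) + (-11.7) + (-44.0) + (+57.1) = -38.3 kcal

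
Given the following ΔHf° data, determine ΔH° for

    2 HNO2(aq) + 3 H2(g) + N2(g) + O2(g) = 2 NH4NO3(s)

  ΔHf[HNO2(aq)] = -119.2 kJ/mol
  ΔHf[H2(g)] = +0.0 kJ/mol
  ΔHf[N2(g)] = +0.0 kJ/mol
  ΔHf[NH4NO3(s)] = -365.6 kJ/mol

Products: 2·(-365.6) = -731.2
Reactants: 2·(-119.2) + 3·(+0.0) + 1·(+0.0) + 1·(+0.0) = -238.4
ΔH° = (-731.2) − (-238.4) = -492.8 kJ/mol

ΔH° = -492.8 kJ/mol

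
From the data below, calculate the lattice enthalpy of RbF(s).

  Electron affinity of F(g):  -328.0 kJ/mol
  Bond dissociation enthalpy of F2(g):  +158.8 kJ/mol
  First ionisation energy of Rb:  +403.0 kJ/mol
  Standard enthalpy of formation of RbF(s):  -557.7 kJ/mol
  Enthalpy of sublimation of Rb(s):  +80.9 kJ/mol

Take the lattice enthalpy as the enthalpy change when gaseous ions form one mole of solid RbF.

U = -793.0 kJ/mol

ΔHf° = 1·ΔHsub + 1·(ΣIE) + 1/2·D(F2) + 1·EA + U
-557.7 = 1·(+80.9) + 1·(+403.0) + 1/2·(+158.8) + 1·(-328.0) + U
U = -557.7 − (+235.3) = -793.0 kJ/mol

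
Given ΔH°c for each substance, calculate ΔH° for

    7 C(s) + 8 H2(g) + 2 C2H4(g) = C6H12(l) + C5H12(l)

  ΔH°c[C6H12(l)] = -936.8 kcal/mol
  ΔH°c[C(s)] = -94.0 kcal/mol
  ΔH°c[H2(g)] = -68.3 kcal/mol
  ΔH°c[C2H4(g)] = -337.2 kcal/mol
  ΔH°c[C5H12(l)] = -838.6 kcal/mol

With combustion enthalpies, reactants minus products:
= [7·(-94.0) + 8·(-68.3) + 2·(-337.2)] − [1·(-936.8) + 1·(-838.6)]
= -103.4 kcal/mol

ΔH° = -103.4 kcal/mol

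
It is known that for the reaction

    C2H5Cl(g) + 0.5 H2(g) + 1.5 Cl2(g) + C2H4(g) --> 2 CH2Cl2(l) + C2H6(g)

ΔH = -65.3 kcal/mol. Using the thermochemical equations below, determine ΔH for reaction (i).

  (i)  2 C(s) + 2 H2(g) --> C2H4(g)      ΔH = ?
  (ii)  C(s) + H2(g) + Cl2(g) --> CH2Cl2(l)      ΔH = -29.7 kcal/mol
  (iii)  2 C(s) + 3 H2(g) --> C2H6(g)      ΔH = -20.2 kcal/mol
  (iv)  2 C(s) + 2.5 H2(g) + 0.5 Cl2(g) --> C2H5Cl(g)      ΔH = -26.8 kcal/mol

ΔH = 12.5 kcal/mol

(i) reversed: contributes −x
(ii) × 2: (2)·(-29.7) = -59.4 kcal/mol
(iii) as written: -20.2 kcal/mol
(iv) reversed: +26.8 kcal/mol
-65.3 = (-59.4) + (-20.2) + (+26.8) − x
x = (-65.3 − (-52.8)) / (-1) = 12.5 kcal/mol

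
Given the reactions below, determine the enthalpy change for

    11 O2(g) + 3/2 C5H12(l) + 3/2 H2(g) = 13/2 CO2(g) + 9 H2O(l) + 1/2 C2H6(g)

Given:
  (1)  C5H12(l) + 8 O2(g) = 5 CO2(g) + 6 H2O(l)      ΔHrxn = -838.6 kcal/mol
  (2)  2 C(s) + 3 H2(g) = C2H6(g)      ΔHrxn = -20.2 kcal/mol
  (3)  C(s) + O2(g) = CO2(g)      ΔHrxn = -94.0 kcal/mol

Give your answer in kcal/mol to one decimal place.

ΔHrxn = -1174.0 kcal/mol

(1) × 3/2 (×3/2 to match 3/2 C5H12(l) in the target): (3/2)·(-838.6) = -1257.9 kcal/mol
(2) × 1/2 (×1/2 to match 1/2 C2H6(g) in the target): (1/2)·(-20.2) = -10.1 kcal/mol
(3) reversed: +94.0 kcal/mol
Since enthalpy is a state function, ΔHrxn = (-1257.9) + (-10.1) + (+94.0) = -1174.0 kcal/mol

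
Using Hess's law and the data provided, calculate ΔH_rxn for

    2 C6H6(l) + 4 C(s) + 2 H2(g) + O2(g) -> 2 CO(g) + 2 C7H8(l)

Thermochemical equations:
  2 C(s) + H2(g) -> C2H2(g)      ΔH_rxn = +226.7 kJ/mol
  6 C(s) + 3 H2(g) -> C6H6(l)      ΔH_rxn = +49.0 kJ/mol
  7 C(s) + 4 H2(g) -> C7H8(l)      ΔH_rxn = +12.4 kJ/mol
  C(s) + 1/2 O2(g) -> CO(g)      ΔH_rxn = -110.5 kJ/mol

equation 1: not needed (C2H2(g) appears nowhere else).
equation 2 reversed and × 2 (reverse to put C6H6(l) on the reactant side; scale by 2 for the 2 C6H6(l)): (-2)·(+49.0) = -98.0 kJ/mol
equation 3 × 2 (×2 to match 2 C7H8(l) in the target): (2)·(+12.4) = +24.8 kJ/mol
equation 4 × 2 (×2 to match 2 CO(g) in the target): (2)·(-110.5) = -221.0 kJ/mol
Since enthalpy is a state function, ΔH_rxn = (-98.0) + (+24.8) + (-221.0) = -294.2 kJ/mol

ΔH_rxn = -294.2 kJ/mol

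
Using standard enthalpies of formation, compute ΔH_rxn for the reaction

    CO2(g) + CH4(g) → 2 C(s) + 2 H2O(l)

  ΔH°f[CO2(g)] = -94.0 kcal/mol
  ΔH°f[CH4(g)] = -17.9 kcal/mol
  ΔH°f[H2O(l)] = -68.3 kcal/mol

ΔH_rxn = -24.7 kcal/mol

Products: 2·(+0.0) + 2·(-68.3) = -136.6
Reactants: 1·(-94.0) + 1·(-17.9) = -111.9
ΔH_rxn = (-136.6) − (-111.9) = -24.7 kcal/mol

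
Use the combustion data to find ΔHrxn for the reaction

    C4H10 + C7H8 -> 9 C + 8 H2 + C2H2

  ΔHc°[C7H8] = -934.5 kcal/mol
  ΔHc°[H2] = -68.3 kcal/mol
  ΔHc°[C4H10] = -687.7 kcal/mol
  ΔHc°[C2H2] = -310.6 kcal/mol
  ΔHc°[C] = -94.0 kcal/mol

Using ΔH = Σ nΔHc°(reactants) − Σ nΔHc°(products):
= [1·(-687.7) + 1·(-934.5)] − [9·(-94.0) + 8·(-68.3) + 1·(-310.6)]
= 80.8 kcal/mol

ΔHrxn = 80.8 kcal/mol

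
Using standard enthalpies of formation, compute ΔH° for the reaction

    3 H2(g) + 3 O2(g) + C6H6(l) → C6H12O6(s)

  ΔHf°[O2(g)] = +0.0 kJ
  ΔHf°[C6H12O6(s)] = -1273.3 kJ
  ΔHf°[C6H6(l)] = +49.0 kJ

ΔH°rxn = Σ nΔHf°(products) − Σ nΔHf°(reactants).
Products: 1·(-1273.3) = -1273.3
Reactants: 3·(+0.0) + 3·(+0.0) + 1·(+49.0) = +49.0
ΔH° = (-1273.3) − (+49.0) = -1322.3 kJ

ΔH° = -1322.3 kJ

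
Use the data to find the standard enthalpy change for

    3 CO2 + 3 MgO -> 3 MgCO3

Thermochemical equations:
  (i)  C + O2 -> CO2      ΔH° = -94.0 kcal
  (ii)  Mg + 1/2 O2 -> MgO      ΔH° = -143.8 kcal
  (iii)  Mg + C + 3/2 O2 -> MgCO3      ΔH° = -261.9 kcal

(i) reversed and × 3: (-3)·(-94.0) = +282.0 kcal
(ii) reversed and × 3: (-3)·(-143.8) = +431.4 kcal
(iii) × 3: (3)·(-261.9) = -785.7 kcal
ΔH° = (-3)·(-94.0) + (-3)·(-143.8) + (3)·(-261.9) = -72.3 kcal

ΔH° = -72.3 kcal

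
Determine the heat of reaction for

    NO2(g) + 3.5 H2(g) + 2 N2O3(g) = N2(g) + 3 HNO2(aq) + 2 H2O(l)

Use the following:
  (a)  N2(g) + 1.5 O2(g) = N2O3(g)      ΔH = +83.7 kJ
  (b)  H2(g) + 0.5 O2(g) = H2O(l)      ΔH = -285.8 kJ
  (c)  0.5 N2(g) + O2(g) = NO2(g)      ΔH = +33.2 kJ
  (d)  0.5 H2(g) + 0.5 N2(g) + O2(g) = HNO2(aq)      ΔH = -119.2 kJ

ΔH = -1129.8 kJ

(a) reversed and × 2 (N2O3(g) must end up as a reactant; ×2 to match 2 N2O3(g) in the target): (-2)·(+83.7) = -167.4 kJ
(b) × 2 (scale by 2 for the 2 H2O(l)): (2)·(-285.8) = -571.6 kJ
(c) reversed (reverse to put NO2(g) on the reactant side): -33.2 kJ
(d) × 3 (scale by 3 for the 3 HNO2(aq)): (3)·(-119.2) = -357.6 kJ
Since enthalpy is a state function, ΔH = (-2)·(+83.7) + (2)·(-285.8) + (-1)·(+33.2) + (3)·(-119.2) = -1129.8 kJ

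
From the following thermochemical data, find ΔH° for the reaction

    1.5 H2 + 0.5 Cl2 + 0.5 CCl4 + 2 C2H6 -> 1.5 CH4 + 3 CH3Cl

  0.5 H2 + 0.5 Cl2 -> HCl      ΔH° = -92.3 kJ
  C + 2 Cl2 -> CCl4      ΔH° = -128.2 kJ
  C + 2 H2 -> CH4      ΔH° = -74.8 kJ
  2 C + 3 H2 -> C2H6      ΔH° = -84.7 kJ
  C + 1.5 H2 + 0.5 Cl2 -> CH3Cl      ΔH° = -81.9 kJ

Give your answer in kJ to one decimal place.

ΔH° = -124.4 kJ

equation 1: not needed (HCl appears nowhere else).
equation 2 reversed and × 1/2 (CCl4 must end up as a reactant; scale by 1/2 for the 1/2 CCl4): (-1/2)·(-128.2) = +64.1 kJ
equation 3 × 3/2 (×3/2 to match 3/2 CH4 in the target): (3/2)·(-74.8) = -112.2 kJ
equation 4 reversed and × 2 (C2H6 must end up as a reactant; ×2 to match 2 C2H6 in the target): (-2)·(-84.7) = +169.4 kJ
equation 5 × 3 (scale by 3 for the 3 CH3Cl): (3)·(-81.9) = -245.7 kJ
Summing the manipulated equations, ΔH° = (-1/2)·(-128.2) + (3/2)·(-74.8) + (-2)·(-84.7) + (3)·(-81.9) = -124.4 kJ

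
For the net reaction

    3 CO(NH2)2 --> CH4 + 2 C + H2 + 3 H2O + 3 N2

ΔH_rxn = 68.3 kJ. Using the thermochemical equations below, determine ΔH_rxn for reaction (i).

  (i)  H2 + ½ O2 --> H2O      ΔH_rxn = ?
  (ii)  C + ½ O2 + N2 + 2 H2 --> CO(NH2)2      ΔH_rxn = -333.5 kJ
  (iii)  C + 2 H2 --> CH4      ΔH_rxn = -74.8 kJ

(i) × 3 (×3 to match 3 H2O in the target): contributes 3·x
(ii) reversed and × 3 (CO(NH2)2 must end up as a reactant; scale by 3 for the 3 CO(NH2)2): (-3)·(-333.5) = +1000.5 kJ
(iii) as written (CH4 already on the product side): -74.8 kJ
+68.3 = (+1000.5) + (-74.8) + 3·x
x = (+68.3 − (+925.7)) / (3) = -285.8 kJ

ΔH_rxn = -285.8 kJ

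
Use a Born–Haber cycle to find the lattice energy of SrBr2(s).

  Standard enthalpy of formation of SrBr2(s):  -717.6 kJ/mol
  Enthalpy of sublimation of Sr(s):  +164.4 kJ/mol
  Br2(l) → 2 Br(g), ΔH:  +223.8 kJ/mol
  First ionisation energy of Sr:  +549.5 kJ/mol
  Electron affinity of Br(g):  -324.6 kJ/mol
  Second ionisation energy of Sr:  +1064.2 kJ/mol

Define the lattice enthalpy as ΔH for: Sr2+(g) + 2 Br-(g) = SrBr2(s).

ΔHf° = 1·ΔHsub + 1·(ΣIE) + 1·D(Br2) + 2·EA + U
-717.6 = 1·(+164.4) + 1·(+1613.7) + 1·(+223.8) + 2·(-324.6) + U
U = -717.6 − (+1352.7) = -2070.3 kJ/mol

U = -2070.3 kJ/mol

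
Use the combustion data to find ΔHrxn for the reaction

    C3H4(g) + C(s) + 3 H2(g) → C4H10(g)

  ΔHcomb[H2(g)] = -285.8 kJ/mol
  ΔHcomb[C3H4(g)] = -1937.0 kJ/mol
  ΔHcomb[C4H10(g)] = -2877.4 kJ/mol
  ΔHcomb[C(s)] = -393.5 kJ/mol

Using ΔH = Σ nΔHc°(reactants) − Σ nΔHc°(products):
= [1·(-1937.0) + 1·(-393.5) + 3·(-285.8)] − [1·(-2877.4)]
= -310.5 kJ/mol

ΔHrxn = -310.5 kJ/mol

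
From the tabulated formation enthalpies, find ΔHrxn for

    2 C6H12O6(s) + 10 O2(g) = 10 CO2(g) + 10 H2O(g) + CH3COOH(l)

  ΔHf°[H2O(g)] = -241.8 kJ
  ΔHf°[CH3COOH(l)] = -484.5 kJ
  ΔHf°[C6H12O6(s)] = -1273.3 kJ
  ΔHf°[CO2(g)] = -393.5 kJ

ΔH°rxn = Σ nΔHf°(products) − Σ nΔHf°(reactants).
Products: 10·(-393.5) + 10·(-241.8) + 1·(-484.5) = -6837.5
Reactants: 2·(-1273.3) + 10·(+0.0) = -2546.6
ΔHrxn = (-6837.5) − (-2546.6) = -4290.9 kJ

ΔHrxn = -4290.9 kJ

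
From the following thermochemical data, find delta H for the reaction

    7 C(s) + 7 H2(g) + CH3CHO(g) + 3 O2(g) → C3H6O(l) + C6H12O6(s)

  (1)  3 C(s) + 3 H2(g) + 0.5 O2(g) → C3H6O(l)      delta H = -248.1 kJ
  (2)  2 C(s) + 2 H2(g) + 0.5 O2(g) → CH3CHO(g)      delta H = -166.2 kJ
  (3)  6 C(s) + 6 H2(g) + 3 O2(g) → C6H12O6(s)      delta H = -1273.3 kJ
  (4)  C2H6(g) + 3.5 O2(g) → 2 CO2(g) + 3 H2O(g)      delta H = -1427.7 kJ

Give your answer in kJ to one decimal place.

(1) as written (C3H6O(l) already on the product side): -248.1 kJ
(2) reversed (reverse to put CH3CHO(g) on the reactant side): +166.2 kJ
(3) as written (C6H12O6(s) already on the product side): -1273.3 kJ
(4): not needed (H2O(g) appears nowhere else).
Summing the manipulated equations, delta H = (-248.1) + (+166.2) + (-1273.3) = -1355.2 kJ

delta H = -1355.2 kJ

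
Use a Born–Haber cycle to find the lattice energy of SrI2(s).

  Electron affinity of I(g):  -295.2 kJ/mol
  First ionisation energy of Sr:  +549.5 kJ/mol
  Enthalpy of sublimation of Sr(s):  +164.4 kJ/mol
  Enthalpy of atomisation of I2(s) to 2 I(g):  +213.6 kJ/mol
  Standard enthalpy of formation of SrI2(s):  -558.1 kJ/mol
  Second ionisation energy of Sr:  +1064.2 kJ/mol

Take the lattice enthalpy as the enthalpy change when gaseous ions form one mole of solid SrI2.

U = -1959.4 kJ/mol

ΔHf° = 1·ΔHsub + 1·(ΣIE) + 1·D(I2) + 2·EA + U
-558.1 = 1·(+164.4) + 1·(+1613.7) + 1·(+213.6) + 2·(-295.2) + U
U = -558.1 − (+1401.3) = -1959.4 kJ/mol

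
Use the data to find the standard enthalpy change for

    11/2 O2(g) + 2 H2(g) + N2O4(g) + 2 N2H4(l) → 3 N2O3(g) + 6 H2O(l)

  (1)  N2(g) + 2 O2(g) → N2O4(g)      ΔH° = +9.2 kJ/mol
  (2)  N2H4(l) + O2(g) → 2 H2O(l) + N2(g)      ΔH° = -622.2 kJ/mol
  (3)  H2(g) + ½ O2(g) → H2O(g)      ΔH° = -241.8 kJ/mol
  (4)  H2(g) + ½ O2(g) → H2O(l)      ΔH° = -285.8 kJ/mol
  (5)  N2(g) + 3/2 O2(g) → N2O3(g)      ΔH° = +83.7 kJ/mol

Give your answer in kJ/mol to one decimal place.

(1) reversed (N2O4(g) must end up as a reactant): -9.2 kJ/mol
(2) × 2 (×2 to match 2 N2H4(l) in the target): (2)·(-622.2) = -1244.4 kJ/mol
(3): not needed (H2O(g) appears nowhere else).
(4) × 2: (2)·(-285.8) = -571.6 kJ/mol
(5) × 3 (scale by 3 for the 3 N2O3(g)): (3)·(+83.7) = +251.1 kJ/mol
Combining the equations, ΔH° = (-1)·(+9.2) + (2)·(-622.2) + (2)·(-285.8) + (3)·(+83.7) = -1574.1 kJ/mol

ΔH° = -1574.1 kJ/mol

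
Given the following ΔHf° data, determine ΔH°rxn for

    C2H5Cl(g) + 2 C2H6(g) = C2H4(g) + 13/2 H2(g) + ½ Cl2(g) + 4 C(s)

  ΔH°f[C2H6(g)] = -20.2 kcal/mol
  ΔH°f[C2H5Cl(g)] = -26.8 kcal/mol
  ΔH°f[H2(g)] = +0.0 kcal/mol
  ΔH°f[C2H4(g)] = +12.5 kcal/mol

Products: 1·(+12.5) + 13/2·(+0.0) + 1/2·(+0.0) + 4·(+0.0) = +12.5
Reactants: 1·(-26.8) + 2·(-20.2) = -67.2
ΔH°rxn = (+12.5) − (-67.2) = 79.7 kcal/mol

ΔH°rxn = 79.7 kcal/mol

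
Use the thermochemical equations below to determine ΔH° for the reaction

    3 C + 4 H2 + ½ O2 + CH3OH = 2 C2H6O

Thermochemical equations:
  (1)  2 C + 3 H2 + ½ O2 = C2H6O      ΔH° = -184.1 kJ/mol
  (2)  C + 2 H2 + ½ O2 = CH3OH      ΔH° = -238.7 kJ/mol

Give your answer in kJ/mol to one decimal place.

ΔH° = -129.5 kJ/mol

(1) × 2: (2)·(-184.1) = -368.2 kJ/mol
(2) reversed: +238.7 kJ/mol
Summing the manipulated equations, ΔH° = (2)·(-184.1) + (-1)·(-238.7) = -129.5 kJ/mol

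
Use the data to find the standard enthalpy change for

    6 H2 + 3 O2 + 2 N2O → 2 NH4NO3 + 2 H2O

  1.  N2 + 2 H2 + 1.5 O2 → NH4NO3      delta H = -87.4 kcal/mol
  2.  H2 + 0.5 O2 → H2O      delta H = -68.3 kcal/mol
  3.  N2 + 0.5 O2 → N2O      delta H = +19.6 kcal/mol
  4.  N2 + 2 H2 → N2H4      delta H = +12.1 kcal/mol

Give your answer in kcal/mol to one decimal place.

delta H = -350.6 kcal/mol

eq. 1 × 2 (scale by 2 for the 2 NH4NO3): (2)·(-87.4) = -174.8 kcal/mol
eq. 2 × 2 (scale by 2 for the 2 H2O): (2)·(-68.3) = -136.6 kcal/mol
eq. 3 reversed and × 2 (reverse to put N2O on the reactant side; scale by 2 for the 2 N2O): (-2)·(+19.6) = -39.2 kcal/mol
eq. 4: not needed (N2H4 appears nowhere else).
Since enthalpy is a state function, delta H = (2)·(-87.4) + (2)·(-68.3) + (-2)·(+19.6) = -350.6 kcal/mol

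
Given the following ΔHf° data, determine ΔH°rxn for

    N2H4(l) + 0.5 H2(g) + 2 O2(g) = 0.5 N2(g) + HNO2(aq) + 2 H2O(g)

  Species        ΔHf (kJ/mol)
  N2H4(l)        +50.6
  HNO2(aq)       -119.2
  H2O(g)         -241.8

ΔH°rxn = -653.4 kJ/mol

Products: 1/2·(+0.0) + 1·(-119.2) + 2·(-241.8) = -602.8
Reactants: 1·(+50.6) + 1/2·(+0.0) + 2·(+0.0) = +50.6
ΔH°rxn = (-602.8) − (+50.6) = -653.4 kJ/mol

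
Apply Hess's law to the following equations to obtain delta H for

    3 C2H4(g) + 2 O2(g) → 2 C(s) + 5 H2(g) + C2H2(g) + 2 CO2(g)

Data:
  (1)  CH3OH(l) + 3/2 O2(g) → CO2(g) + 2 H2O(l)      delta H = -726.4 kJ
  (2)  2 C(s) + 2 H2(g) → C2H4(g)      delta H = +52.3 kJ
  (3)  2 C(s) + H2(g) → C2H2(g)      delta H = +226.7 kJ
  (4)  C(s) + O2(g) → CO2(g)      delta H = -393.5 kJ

(1): not needed.
(2) reversed and × 3: (-3)·(+52.3) = -156.9 kJ
(3) as written: +226.7 kJ
(4) × 2: (2)·(-393.5) = -787.0 kJ
delta H = (-156.9) + (+226.7) + (-787.0) = -717.2 kJ

delta H = -717.2 kJ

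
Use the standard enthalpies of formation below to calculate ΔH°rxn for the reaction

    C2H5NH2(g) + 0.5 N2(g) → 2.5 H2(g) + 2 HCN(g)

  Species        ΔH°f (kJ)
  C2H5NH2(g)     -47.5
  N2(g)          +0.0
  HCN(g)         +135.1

Products: 5/2·(+0.0) + 2·(+135.1) = +270.2
Reactants: 1·(-47.5) + 1/2·(+0.0) = -47.5
ΔH°rxn = (+270.2) − (-47.5) = 317.7 kJ

ΔH°rxn = 317.7 kJ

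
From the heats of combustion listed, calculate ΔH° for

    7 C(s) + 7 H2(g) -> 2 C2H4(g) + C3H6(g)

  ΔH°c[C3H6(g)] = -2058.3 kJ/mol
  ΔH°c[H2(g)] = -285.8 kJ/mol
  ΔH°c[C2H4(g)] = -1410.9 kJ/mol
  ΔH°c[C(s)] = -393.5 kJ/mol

Using ΔH = Σ nΔHc°(reactants) − Σ nΔHc°(products):
= [7·(-393.5) + 7·(-285.8)] − [2·(-1410.9) + 1·(-2058.3)]
= 125.0 kJ/mol

ΔH° = 125.0 kJ/mol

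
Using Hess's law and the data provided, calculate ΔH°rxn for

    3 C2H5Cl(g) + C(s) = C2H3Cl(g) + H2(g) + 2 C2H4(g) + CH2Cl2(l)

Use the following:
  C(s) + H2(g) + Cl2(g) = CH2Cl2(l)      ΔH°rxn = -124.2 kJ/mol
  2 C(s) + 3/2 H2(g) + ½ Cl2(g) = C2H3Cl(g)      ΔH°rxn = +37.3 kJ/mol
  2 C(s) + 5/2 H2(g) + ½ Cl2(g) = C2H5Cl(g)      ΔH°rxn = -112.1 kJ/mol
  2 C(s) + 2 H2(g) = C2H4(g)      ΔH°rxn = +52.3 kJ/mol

equation 1 as written (CH2Cl2(l) already on the product side): -124.2 kJ/mol
equation 2 as written (C2H3Cl(g) already on the product side): +37.3 kJ/mol
equation 3 reversed and × 3 (reverse to put C2H5Cl(g) on the reactant side; scale by 3 for the 3 C2H5Cl(g)): (-3)·(-112.1) = +336.3 kJ/mol
equation 4 × 2 (×2 to match 2 C2H4(g) in the target): (2)·(+52.3) = +104.6 kJ/mol
ΔH°rxn = (-124.2) + (+37.3) + (+336.3) + (+104.6) = 354.0 kJ/mol

ΔH°rxn = 354.0 kJ/mol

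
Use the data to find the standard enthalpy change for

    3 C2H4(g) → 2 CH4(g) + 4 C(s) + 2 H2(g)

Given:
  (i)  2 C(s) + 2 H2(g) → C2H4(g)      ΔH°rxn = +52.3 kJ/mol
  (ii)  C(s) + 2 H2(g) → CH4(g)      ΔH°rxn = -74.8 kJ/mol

(i) reversed and × 3 (reverse to put C2H4(g) on the reactant side; ×3 to match 3 C2H4(g) in the target): (-3)·(+52.3) = -156.9 kJ/mol
(ii) × 2 (×2 to match 2 CH4(g) in the target): (2)·(-74.8) = -149.6 kJ/mol
By Hess's law, ΔH°rxn = (-156.9) + (-149.6) = -306.5 kJ/mol

ΔH°rxn = -306.5 kJ/mol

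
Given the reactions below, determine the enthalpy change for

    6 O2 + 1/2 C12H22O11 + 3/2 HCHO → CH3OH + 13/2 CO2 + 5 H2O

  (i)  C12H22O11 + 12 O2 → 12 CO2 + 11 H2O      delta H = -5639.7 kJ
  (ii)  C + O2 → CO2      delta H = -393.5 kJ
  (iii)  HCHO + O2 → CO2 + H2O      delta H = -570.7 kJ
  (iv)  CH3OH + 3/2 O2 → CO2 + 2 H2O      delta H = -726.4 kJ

delta H = -2949.5 kJ

(i) × 1/2 (scale by 1/2 for the 1/2 C12H22O11): (1/2)·(-5639.7) = -2819.85 kJ
(ii): not needed (C appears nowhere else).
(iii) × 3/2 (scale by 3/2 for the 3/2 HCHO): (3/2)·(-570.7) = -856.05 kJ
(iv) reversed (reverse to put CH3OH on the product side): +726.4 kJ
By Hess's law, delta H = (1/2)·(-5639.7) + (3/2)·(-570.7) + (-1)·(-726.4) = -2949.5 kJ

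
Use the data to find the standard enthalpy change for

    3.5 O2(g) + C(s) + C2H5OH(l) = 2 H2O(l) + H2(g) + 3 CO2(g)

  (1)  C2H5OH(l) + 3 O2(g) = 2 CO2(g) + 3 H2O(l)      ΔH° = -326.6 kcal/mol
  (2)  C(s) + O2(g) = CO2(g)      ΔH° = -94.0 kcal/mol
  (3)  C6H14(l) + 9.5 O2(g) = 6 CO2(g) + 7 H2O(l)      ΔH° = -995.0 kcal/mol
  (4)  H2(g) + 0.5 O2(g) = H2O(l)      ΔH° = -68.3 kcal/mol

(1) as written: -326.6 kcal/mol
(2) as written: -94.0 kcal/mol
(3): not needed.
(4) reversed: +68.3 kcal/mol
ΔH° = (1)·(-326.6) + (1)·(-94.0) + (-1)·(-68.3) = -352.3 kcal/mol

ΔH° = -352.3 kcal/mol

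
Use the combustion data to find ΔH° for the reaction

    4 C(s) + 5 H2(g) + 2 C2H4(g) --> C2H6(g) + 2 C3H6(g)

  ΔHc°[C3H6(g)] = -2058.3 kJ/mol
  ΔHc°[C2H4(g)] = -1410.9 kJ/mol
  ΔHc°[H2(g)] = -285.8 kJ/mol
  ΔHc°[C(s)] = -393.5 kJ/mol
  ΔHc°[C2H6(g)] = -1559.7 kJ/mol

ΔH° = -148.5 kJ/mol

Using ΔH = Σ nΔHc°(reactants) − Σ nΔHc°(products):
= [4·(-393.5) + 5·(-285.8) + 2·(-1410.9)] − [1·(-1559.7) + 2·(-2058.3)]
= -148.5 kJ/mol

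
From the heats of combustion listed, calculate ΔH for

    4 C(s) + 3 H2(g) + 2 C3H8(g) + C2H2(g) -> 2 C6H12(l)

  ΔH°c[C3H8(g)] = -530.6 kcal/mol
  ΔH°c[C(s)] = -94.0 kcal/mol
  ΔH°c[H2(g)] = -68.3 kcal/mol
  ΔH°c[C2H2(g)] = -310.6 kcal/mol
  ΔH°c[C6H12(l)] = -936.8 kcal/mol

Using ΔH = Σ nΔHc°(reactants) − Σ nΔHc°(products):
= [4·(-94.0) + 3·(-68.3) + 2·(-530.6) + 1·(-310.6)] − [2·(-936.8)]
= -79.1 kcal/mol

ΔH = -79.1 kcal/mol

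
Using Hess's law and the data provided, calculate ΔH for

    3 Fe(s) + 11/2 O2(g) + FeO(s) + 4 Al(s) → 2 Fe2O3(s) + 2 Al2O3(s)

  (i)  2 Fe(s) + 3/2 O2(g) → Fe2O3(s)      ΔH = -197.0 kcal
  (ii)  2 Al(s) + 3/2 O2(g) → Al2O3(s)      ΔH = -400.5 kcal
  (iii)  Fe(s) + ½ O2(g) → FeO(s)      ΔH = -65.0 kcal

ΔH = -1130.0 kcal

(i) × 2 (×2 to match 2 Fe2O3(s) in the target): (2)·(-197.0) = -394.0 kcal
(ii) × 2 (×2 to match 2 Al2O3(s) in the target): (2)·(-400.5) = -801.0 kcal
(iii) reversed (reverse to put FeO(s) on the reactant side): +65.0 kcal
By Hess's law, ΔH = (2)·(-197.0) + (2)·(-400.5) + (-1)·(-65.0) = -1130.0 kcal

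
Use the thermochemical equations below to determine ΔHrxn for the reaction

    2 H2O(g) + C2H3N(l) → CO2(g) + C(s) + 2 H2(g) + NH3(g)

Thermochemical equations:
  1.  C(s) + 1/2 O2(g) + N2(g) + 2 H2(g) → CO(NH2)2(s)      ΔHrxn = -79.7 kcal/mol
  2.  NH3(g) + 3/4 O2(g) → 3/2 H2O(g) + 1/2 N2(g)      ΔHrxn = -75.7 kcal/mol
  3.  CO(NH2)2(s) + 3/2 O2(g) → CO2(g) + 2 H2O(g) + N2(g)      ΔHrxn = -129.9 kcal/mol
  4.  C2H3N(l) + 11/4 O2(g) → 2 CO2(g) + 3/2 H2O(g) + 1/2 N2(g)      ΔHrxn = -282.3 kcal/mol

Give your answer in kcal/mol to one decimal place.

eq. 1 reversed (reverse to put C(s) on the product side): +79.7 kcal/mol
eq. 2 reversed (NH3(g) must end up as a product): +75.7 kcal/mol
eq. 3 reversed: +129.9 kcal/mol
eq. 4 as written (C2H3N(l) already on the reactant side): -282.3 kcal/mol
Combining the equations, ΔHrxn = (+79.7) + (+75.7) + (+129.9) + (-282.3) = 3.0 kcal/mol

ΔHrxn = 3.0 kcal/mol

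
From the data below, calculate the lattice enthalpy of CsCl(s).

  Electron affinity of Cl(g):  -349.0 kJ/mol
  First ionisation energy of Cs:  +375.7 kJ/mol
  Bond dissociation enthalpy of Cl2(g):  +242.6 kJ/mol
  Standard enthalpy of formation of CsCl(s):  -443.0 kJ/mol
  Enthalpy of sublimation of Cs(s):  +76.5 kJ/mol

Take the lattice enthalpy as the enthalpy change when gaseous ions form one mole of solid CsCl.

ΔHf° = 1·ΔHsub + 1·(ΣIE) + 1/2·D(Cl2) + 1·EA + U
-443.0 = 1·(+76.5) + 1·(+375.7) + 1/2·(+242.6) + 1·(-349.0) + U
U = -443.0 − (+224.5) = -667.5 kJ/mol

U = -667.5 kJ/mol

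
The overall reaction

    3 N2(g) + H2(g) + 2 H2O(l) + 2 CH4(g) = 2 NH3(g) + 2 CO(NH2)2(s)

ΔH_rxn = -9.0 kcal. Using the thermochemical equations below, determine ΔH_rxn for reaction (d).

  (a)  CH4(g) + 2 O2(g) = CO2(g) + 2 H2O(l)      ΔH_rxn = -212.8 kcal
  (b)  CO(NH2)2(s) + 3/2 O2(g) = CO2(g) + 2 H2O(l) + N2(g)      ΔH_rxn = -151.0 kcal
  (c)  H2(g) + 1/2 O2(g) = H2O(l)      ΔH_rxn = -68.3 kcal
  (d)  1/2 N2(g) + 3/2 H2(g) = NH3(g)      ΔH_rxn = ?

(a) × 2 (scale by 2 for the 2 CH4(g)): (2)·(-212.8) = -425.6 kcal
(b) reversed and × 2 (CO(NH2)2(s) must end up as a product; scale by 2 for the 2 CO(NH2)2(s)): (-2)·(-151.0) = +302.0 kcal
(c) reversed and × 2: (-2)·(-68.3) = +136.6 kcal
(d) × 2 (×2 to match 2 NH3(g) in the target): contributes 2·x
-9.0 = (-425.6) + (+302.0) + (+136.6) + 2·x
x = (-9.0 − (+13.0)) / (2) = -11.0 kcal

ΔH_rxn = -11.0 kcal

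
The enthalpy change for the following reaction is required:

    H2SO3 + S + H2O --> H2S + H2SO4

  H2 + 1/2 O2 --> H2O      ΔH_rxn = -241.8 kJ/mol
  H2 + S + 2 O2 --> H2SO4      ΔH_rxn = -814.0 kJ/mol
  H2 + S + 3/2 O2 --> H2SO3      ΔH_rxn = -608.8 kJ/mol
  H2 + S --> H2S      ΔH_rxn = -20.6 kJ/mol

equation 1 reversed: +241.8 kJ/mol
equation 2 as written: -814.0 kJ/mol
equation 3 reversed: +608.8 kJ/mol
equation 4 as written: -20.6 kJ/mol
By Hess's law, ΔH_rxn = (+241.8) + (-814.0) + (+608.8) + (-20.6) = 16.0 kJ/mol

ΔH_rxn = 16.0 kJ/mol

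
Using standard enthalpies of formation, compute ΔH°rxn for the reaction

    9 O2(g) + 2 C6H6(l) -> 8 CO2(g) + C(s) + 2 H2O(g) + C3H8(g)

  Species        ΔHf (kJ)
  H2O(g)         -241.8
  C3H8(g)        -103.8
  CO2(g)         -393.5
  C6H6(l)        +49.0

ΔH°rxn = -3833.4 kJ

ΔH°rxn = Σ nΔHf°(products) − Σ nΔHf°(reactants).
Products: 8·(-393.5) + 1·(+0.0) + 2·(-241.8) + 1·(-103.8) = -3735.4
Reactants: 9·(+0.0) + 2·(+49.0) = +98.0
ΔH°rxn = (-3735.4) − (+98.0) = -3833.4 kJ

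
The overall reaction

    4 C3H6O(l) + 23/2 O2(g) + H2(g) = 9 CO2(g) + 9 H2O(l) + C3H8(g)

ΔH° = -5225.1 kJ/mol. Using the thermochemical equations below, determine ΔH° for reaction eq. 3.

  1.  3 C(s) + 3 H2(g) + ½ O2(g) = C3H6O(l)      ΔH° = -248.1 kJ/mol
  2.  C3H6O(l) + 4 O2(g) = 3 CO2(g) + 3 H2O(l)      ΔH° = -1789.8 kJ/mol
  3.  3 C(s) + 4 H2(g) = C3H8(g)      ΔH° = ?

eq. 1 reversed: +248.1 kJ/mol
eq. 2 × 3 (scale by 3 for the 9 CO2(g)): (3)·(-1789.8) = -5369.4 kJ/mol
eq. 3 as written (C3H8(g) already on the product side): contributes x
-5225.1 = (+248.1) + (-5369.4) + x
x = (-5225.1 − (-5121.3)) / (1) = -103.8 kJ/mol

ΔH° = -103.8 kJ/mol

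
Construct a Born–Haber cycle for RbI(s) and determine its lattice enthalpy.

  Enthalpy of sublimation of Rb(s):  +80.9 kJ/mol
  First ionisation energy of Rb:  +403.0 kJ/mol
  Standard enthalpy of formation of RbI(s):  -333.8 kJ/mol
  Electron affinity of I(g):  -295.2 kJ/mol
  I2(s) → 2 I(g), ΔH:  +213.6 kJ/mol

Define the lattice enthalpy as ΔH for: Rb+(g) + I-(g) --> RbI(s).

ΔHf° = 1·ΔHsub + 1·(ΣIE) + 1/2·D(I2) + 1·EA + U
-333.8 = 1·(+80.9) + 1·(+403.0) + 1/2·(+213.6) + 1·(-295.2) + U
U = -333.8 − (+295.5) = -629.3 kJ/mol

U = -629.3 kJ/mol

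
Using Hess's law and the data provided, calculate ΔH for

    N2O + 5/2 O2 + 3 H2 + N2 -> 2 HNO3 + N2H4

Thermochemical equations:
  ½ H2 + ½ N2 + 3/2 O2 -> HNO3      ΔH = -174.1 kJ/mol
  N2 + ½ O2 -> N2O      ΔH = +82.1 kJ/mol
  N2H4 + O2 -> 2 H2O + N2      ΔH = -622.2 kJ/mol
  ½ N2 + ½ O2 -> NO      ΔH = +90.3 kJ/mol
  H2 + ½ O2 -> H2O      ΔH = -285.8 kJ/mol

equation 1 × 2 (scale by 2 for the 2 HNO3): (2)·(-174.1) = -348.2 kJ/mol
equation 2 reversed (N2O must end up as a reactant): -82.1 kJ/mol
equation 3 reversed (reverse to put N2H4 on the product side): +622.2 kJ/mol
equation 4: not needed (NO appears nowhere else).
equation 5 × 2: (2)·(-285.8) = -571.6 kJ/mol
Summing the manipulated equations, ΔH = (2)·(-174.1) + (-1)·(+82.1) + (-1)·(-622.2) + (2)·(-285.8) = -379.7 kJ/mol

ΔH = -379.7 kJ/mol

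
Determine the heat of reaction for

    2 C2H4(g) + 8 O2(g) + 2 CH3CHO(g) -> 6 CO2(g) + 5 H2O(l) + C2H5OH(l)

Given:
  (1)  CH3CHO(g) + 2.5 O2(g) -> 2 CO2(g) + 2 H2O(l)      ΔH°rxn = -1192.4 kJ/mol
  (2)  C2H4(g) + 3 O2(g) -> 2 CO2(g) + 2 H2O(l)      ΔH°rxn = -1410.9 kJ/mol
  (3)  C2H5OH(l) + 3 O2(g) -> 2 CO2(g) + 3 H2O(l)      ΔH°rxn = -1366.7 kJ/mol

(1) × 2 (×2 to match 2 CH3CHO(g) in the target): (2)·(-1192.4) = -2384.8 kJ/mol
(2) × 2 (scale by 2 for the 2 C2H4(g)): (2)·(-1410.9) = -2821.8 kJ/mol
(3) reversed (reverse to put C2H5OH(l) on the product side): +1366.7 kJ/mol
Since enthalpy is a state function, ΔH°rxn = (-2384.8) + (-2821.8) + (+1366.7) = -3839.9 kJ/mol

ΔH°rxn = -3839.9 kJ/mol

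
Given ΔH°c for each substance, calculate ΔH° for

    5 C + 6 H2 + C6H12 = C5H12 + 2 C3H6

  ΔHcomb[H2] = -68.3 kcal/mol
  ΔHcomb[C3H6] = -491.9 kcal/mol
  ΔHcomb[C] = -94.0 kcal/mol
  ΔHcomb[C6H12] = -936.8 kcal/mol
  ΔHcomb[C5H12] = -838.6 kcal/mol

ΔH° = 5.8 kcal/mol

Using ΔH = Σ nΔHc°(reactants) − Σ nΔHc°(products):
= [5·(-94.0) + 6·(-68.3) + 1·(-936.8)] − [1·(-838.6) + 2·(-491.9)]
= 5.8 kcal/mol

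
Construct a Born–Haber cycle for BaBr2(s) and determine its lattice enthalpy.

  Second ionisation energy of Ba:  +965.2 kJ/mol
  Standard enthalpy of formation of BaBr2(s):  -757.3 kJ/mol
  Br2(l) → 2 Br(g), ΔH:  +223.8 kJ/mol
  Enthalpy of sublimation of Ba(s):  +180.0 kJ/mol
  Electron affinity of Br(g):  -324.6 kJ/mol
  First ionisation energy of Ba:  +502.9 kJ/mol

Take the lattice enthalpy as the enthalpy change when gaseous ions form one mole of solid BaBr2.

U = -1980.0 kJ/mol

ΔHf° = 1·ΔHsub + 1·(ΣIE) + 1·D(Br2) + 2·EA + U
-757.3 = 1·(+180.0) + 1·(+1468.1) + 1·(+223.8) + 2·(-324.6) + U
U = -757.3 − (+1222.7) = -1980.0 kJ/mol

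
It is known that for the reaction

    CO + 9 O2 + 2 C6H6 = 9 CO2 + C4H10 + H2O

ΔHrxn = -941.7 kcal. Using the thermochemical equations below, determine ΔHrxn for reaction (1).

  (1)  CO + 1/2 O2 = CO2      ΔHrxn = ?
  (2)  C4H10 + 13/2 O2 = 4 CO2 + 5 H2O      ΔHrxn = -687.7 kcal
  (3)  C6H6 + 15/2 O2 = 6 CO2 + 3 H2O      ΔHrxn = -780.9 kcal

ΔHrxn = -67.6 kcal

(1) as written (CO already on the reactant side): contributes x
(2) reversed (C4H10 must end up as a product): +687.7 kcal
(3) × 2 (scale by 2 for the 2 C6H6): (2)·(-780.9) = -1561.8 kcal
-941.7 = (+687.7) + (-1561.8) + x
x = (-941.7 − (-874.1)) / (1) = -67.6 kcal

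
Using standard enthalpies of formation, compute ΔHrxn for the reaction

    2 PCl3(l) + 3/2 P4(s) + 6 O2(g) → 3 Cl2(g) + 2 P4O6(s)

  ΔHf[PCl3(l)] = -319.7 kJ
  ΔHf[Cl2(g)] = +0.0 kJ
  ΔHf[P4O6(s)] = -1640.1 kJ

ΔHrxn = -2640.8 kJ

Products: 3·(+0.0) + 2·(-1640.1) = -3280.2
Reactants: 2·(-319.7) + 3/2·(+0.0) + 6·(+0.0) = -639.4
ΔHrxn = (-3280.2) − (-639.4) = -2640.8 kJ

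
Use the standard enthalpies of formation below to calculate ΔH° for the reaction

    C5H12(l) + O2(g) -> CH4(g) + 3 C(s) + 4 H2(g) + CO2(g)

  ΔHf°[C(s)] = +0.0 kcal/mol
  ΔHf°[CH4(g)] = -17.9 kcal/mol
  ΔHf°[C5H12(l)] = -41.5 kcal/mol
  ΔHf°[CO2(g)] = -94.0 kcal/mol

ΔH°rxn = Σ nΔHf°(products) − Σ nΔHf°(reactants).
Products: 1·(-17.9) + 3·(+0.0) + 4·(+0.0) + 1·(-94.0) = -111.9
Reactants: 1·(-41.5) + 1·(+0.0) = -41.5
ΔH° = (-111.9) − (-41.5) = -70.4 kcal/mol

ΔH° = -70.4 kcal/mol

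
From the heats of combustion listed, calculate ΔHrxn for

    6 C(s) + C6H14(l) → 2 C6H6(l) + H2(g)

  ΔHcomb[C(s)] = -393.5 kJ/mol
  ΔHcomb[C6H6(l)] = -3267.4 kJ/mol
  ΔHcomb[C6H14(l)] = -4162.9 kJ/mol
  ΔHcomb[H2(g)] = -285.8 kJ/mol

With combustion enthalpies, reactants minus products:
= [6·(-393.5) + 1·(-4162.9)] − [2·(-3267.4) + 1·(-285.8)]
= 296.7 kJ/mol

ΔHrxn = 296.7 kJ/mol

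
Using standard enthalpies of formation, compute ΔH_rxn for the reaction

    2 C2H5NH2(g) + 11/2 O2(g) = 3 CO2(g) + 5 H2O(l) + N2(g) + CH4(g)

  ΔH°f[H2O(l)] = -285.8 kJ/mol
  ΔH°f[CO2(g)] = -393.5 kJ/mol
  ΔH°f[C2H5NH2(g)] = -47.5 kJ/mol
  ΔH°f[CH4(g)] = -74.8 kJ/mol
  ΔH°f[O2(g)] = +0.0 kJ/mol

ΔH°rxn = Σ nΔHf°(products) − Σ nΔHf°(reactants).
Products: 3·(-393.5) + 5·(-285.8) + 1·(+0.0) + 1·(-74.8) = -2684.3
Reactants: 2·(-47.5) + 11/2·(+0.0) = -95.0
ΔH_rxn = (-2684.3) − (-95.0) = -2589.3 kJ/mol

ΔH_rxn = -2589.3 kJ/mol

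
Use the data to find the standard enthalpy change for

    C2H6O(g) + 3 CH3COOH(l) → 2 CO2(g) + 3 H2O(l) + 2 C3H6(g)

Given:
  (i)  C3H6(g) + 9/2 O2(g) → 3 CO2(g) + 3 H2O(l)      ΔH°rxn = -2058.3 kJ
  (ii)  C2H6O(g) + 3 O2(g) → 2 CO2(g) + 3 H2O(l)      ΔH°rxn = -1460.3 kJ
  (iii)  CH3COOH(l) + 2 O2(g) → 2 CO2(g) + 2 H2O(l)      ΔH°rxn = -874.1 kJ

(i) reversed and × 2 (C3H6(g) must end up as a product; scale by 2 for the 2 C3H6(g)): (-2)·(-2058.3) = +4116.6 kJ
(ii) as written (C2H6O(g) already on the reactant side): -1460.3 kJ
(iii) × 3 (scale by 3 for the 3 CH3COOH(l)): (3)·(-874.1) = -2622.3 kJ
ΔH°rxn = (+4116.6) + (-1460.3) + (-2622.3) = 34.0 kJ

ΔH°rxn = 34.0 kJ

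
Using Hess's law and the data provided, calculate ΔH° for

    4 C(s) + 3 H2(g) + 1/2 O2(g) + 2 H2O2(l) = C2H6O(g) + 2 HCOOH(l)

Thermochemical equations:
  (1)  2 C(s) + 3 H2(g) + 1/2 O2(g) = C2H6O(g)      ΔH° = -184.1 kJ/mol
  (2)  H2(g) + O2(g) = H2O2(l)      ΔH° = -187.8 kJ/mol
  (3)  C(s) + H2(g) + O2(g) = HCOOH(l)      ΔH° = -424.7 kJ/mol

ΔH° = -657.9 kJ/mol

(1) as written (C2H6O(g) already on the product side): -184.1 kJ/mol
(2) reversed and × 2 (reverse to put H2O2(l) on the reactant side; scale by 2 for the 2 H2O2(l)): (-2)·(-187.8) = +375.6 kJ/mol
(3) × 2 (scale by 2 for the 2 HCOOH(l)): (2)·(-424.7) = -849.4 kJ/mol
ΔH° = (1)·(-184.1) + (-2)·(-187.8) + (2)·(-424.7) = -657.9 kJ/mol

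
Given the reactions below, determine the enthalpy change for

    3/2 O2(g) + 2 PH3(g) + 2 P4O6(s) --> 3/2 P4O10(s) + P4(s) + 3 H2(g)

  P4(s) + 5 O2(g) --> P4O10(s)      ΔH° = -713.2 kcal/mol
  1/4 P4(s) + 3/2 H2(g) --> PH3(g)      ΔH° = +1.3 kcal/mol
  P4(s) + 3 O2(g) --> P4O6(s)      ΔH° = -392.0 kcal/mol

ΔH° = -288.4 kcal/mol

equation 1 × 3/2: (3/2)·(-713.2) = -1069.8 kcal/mol
equation 2 reversed and × 2: (-2)·(+1.3) = -2.6 kcal/mol
equation 3 reversed and × 2: (-2)·(-392.0) = +784.0 kcal/mol
Summing the manipulated equations, ΔH° = (3/2)·(-713.2) + (-2)·(+1.3) + (-2)·(-392.0) = -288.4 kcal/mol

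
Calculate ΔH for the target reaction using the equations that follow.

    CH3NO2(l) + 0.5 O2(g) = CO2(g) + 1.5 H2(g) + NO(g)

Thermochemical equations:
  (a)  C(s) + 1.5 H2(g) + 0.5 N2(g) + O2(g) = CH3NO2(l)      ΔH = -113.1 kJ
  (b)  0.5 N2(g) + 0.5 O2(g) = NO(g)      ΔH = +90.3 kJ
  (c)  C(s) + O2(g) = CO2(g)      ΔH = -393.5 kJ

ΔH = -190.1 kJ

(a) reversed (reverse to put CH3NO2(l) on the reactant side): +113.1 kJ
(b) as written (NO(g) already on the product side): +90.3 kJ
(c) as written (CO2(g) already on the product side): -393.5 kJ
ΔH = (-1)·(-113.1) + (1)·(+90.3) + (1)·(-393.5) = -190.1 kJ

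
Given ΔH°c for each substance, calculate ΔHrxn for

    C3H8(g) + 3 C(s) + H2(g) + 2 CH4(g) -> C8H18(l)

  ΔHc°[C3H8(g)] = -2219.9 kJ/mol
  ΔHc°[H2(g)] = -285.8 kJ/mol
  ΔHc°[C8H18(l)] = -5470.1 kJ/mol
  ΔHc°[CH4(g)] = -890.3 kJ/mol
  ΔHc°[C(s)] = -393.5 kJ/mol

Using ΔH = Σ nΔHc°(reactants) − Σ nΔHc°(products):
= [1·(-2219.9) + 3·(-393.5) + 1·(-285.8) + 2·(-890.3)] − [1·(-5470.1)]
= 3.3 kJ/mol

ΔHrxn = 3.3 kJ/mol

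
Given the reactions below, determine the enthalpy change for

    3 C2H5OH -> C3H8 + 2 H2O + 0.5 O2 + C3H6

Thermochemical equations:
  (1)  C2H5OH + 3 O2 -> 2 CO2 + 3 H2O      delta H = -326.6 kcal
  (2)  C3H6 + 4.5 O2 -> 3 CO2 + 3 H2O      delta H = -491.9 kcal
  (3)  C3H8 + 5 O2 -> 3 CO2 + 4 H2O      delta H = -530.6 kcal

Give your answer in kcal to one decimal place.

(1) × 3: (3)·(-326.6) = -979.8 kcal
(2) reversed: +491.9 kcal
(3) reversed: +530.6 kcal
Combining the equations, delta H = (-979.8) + (+491.9) + (+530.6) = 42.7 kcal

delta H = 42.7 kcal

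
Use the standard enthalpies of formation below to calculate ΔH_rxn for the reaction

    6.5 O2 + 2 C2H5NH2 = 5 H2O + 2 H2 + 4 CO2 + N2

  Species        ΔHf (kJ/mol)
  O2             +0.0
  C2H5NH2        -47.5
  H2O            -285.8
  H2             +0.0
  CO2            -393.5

Products: 5·(-285.8) + 2·(+0.0) + 4·(-393.5) + 1·(+0.0) = -3003.0
Reactants: 13/2·(+0.0) + 2·(-47.5) = -95.0
ΔH_rxn = (-3003.0) − (-95.0) = -2908.0 kJ/mol

ΔH_rxn = -2908.0 kJ/mol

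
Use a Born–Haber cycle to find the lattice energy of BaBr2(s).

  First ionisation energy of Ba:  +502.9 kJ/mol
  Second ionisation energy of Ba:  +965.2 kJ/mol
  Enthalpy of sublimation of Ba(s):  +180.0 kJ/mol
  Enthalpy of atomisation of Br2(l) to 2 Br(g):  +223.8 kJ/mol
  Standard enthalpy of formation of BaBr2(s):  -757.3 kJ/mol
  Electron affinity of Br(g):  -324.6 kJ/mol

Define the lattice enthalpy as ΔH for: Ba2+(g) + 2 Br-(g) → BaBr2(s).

ΔHf° = 1·ΔHsub + 1·(ΣIE) + 1·D(Br2) + 2·EA + U
-757.3 = 1·(+180.0) + 1·(+1468.1) + 1·(+223.8) + 2·(-324.6) + U
U = -757.3 − (+1222.7) = -1980.0 kJ/mol

U = -1980.0 kJ/mol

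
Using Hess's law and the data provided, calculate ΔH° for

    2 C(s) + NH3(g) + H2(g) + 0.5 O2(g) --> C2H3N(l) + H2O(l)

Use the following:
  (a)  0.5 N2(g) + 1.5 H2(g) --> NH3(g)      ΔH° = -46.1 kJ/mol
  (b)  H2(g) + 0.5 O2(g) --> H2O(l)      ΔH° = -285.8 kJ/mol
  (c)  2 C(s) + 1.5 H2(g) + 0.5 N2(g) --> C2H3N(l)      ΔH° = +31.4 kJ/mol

ΔH° = -208.3 kJ/mol

(a) reversed (reverse to put NH3(g) on the reactant side): +46.1 kJ/mol
(b) as written (H2O(l) already on the product side): -285.8 kJ/mol
(c) as written (C2H3N(l) already on the product side): +31.4 kJ/mol
ΔH° = (+46.1) + (-285.8) + (+31.4) = -208.3 kJ/mol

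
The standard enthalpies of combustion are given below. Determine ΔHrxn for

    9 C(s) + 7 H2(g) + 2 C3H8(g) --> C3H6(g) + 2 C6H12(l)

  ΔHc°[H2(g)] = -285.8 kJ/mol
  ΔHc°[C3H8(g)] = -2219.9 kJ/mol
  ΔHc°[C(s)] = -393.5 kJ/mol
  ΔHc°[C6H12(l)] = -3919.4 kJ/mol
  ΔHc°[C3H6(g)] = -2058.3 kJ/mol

ΔHrxn = -84.8 kJ/mol

With combustion enthalpies, reactants minus products:
= [9·(-393.5) + 7·(-285.8) + 2·(-2219.9)] − [1·(-2058.3) + 2·(-3919.4)]
= -84.8 kJ/mol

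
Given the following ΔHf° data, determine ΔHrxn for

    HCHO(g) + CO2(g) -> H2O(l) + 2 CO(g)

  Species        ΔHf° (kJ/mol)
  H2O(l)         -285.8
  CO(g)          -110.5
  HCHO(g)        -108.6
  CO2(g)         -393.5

Products: 1·(-285.8) + 2·(-110.5) = -506.8
Reactants: 1·(-108.6) + 1·(-393.5) = -502.1
ΔHrxn = (-506.8) − (-502.1) = -4.7 kJ/mol

ΔHrxn = -4.7 kJ/mol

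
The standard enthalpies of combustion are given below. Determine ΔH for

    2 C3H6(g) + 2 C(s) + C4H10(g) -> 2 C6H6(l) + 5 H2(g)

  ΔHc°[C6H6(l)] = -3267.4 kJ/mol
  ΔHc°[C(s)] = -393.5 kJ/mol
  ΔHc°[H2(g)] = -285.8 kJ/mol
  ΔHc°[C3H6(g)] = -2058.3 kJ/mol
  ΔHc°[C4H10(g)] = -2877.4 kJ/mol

ΔH = 182.8 kJ/mol

Using ΔH = Σ nΔHc°(reactants) − Σ nΔHc°(products):
= [2·(-2058.3) + 2·(-393.5) + 1·(-2877.4)] − [2·(-3267.4) + 5·(-285.8)]
= 182.8 kJ/mol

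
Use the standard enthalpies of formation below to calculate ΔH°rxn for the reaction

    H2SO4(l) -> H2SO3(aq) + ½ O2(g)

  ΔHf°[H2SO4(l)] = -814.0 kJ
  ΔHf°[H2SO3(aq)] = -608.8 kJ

ΔH°rxn = Σ nΔHf°(products) − Σ nΔHf°(reactants).
Products: 1·(-608.8) + 1/2·(+0.0) = -608.8
Reactants: 1·(-814.0) = -814.0
ΔH°rxn = (-608.8) − (-814.0) = 205.2 kJ

ΔH°rxn = 205.2 kJ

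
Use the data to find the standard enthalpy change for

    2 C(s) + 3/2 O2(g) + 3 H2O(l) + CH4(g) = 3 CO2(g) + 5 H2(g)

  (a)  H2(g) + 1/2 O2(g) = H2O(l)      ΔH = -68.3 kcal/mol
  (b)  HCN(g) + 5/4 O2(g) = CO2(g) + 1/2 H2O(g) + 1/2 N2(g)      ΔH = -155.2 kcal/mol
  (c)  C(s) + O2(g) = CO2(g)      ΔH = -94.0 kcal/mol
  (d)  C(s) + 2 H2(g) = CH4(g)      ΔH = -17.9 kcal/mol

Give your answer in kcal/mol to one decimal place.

(a) reversed and × 3: (-3)·(-68.3) = +204.9 kcal/mol
(b): not needed.
(c) × 3: (3)·(-94.0) = -282.0 kcal/mol
(d) reversed: +17.9 kcal/mol
By Hess's law, ΔH = (-3)·(-68.3) + (3)·(-94.0) + (-1)·(-17.9) = -59.2 kcal/mol

ΔH = -59.2 kcal/mol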